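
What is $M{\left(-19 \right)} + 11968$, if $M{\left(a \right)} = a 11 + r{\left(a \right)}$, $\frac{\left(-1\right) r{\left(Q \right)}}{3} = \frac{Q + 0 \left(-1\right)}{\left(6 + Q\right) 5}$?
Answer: $\frac{764278}{65} \approx 11758.0$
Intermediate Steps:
$r{\left(Q \right)} = - \frac{3 Q}{30 + 5 Q}$ ($r{\left(Q \right)} = - 3 \frac{Q + 0 \left(-1\right)}{\left(6 + Q\right) 5} = - 3 \frac{Q + 0}{30 + 5 Q} = - 3 \frac{Q}{30 + 5 Q} = - \frac{3 Q}{30 + 5 Q}$)
$M{\left(a \right)} = 11 a - \frac{3 a}{30 + 5 a}$ ($M{\left(a \right)} = a 11 - \frac{3 a}{30 + 5 a} = 11 a - \frac{3 a}{30 + 5 a}$)
$M{\left(-19 \right)} + 11968 = \frac{1}{5} \left(-19\right) \frac{1}{6 - 19} \left(327 + 55 \left(-19\right)\right) + 11968 = \frac{1}{5} \left(-19\right) \frac{1}{-13} \left(327 - 1045\right) + 11968 = \frac{1}{5} \left(-19\right) \left(- \frac{1}{13}\right) \left(-718\right) + 11968 = - \frac{13642}{65} + 11968 = \frac{764278}{65}$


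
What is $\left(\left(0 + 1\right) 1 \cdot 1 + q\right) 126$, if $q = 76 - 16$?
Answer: $7686$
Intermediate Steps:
$q = 60$
$\left(\left(0 + 1\right) 1 \cdot 1 + q\right) 126 = \left(\left(0 + 1\right) 1 \cdot 1 + 60\right) 126 = \left(1 \cdot 1 \cdot 1 + 60\right) 126 = \left(1 \cdot 1 + 60\right) 126 = \left(1 + 60\right) 126 = 61 \cdot 126 = 7686$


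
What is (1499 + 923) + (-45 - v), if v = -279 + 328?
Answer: 2328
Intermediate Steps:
v = 49
(1499 + 923) + (-45 - v) = (1499 + 923) + (-45 - 1*49) = 2422 + (-45 - 49) = 2422 - 94 = 2328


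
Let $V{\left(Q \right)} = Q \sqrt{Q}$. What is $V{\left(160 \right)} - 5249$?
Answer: $-5249 + 640 \sqrt{10} \approx -3225.1$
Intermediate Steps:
$V{\left(Q \right)} = Q^{\frac{3}{2}}$
$V{\left(160 \right)} - 5249 = 160^{\frac{3}{2}} - 5249 = 640 \sqrt{10} - 5249 = -5249 + 640 \sqrt{10}$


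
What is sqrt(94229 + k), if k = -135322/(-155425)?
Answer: sqrt(91052177931399)/31085 ≈ 306.97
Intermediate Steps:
k = 135322/155425 (k = -135322*(-1/155425) = 135322/155425 ≈ 0.87066)
sqrt(94229 + k) = sqrt(94229 + 135322/155425) = sqrt(14645677647/155425) = sqrt(91052177931399)/31085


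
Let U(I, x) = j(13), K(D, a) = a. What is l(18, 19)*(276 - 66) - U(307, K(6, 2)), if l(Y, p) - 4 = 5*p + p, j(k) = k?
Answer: 24767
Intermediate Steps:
U(I, x) = 13
l(Y, p) = 4 + 6*p (l(Y, p) = 4 + (5*p + p) = 4 + 6*p)
l(18, 19)*(276 - 66) - U(307, K(6, 2)) = (4 + 6*19)*(276 - 66) - 1*13 = (4 + 114)*210 - 13 = 118*210 - 13 = 24780 - 13 = 24767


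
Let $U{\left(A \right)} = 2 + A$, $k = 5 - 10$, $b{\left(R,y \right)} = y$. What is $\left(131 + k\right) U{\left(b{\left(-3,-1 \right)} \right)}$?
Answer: $126$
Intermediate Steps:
$k = -5$ ($k = 5 - 10 = -5$)
$\left(131 + k\right) U{\left(b{\left(-3,-1 \right)} \right)} = \left(131 - 5\right) \left(2 - 1\right) = 126 \cdot 1 = 126$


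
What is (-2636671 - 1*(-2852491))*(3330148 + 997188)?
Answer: 933925655520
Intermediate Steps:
(-2636671 - 1*(-2852491))*(3330148 + 997188) = (-2636671 + 2852491)*4327336 = 215820*4327336 = 933925655520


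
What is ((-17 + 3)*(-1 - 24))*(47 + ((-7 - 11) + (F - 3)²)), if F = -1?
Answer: 15750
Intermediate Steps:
((-17 + 3)*(-1 - 24))*(47 + ((-7 - 11) + (F - 3)²)) = ((-17 + 3)*(-1 - 24))*(47 + ((-7 - 11) + (-1 - 3)²)) = (-14*(-25))*(47 + (-18 + (-4)²)) = 350*(47 + (-18 + 16)) = 350*(47 - 2) = 350*45 = 15750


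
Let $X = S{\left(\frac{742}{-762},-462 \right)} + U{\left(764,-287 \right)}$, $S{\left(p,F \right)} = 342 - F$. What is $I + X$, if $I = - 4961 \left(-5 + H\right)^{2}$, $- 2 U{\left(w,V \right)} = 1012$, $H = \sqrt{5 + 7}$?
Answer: $-183259 + 99220 \sqrt{3} \approx -11405.0$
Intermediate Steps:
$H = 2 \sqrt{3}$ ($H = \sqrt{12} = 2 \sqrt{3} \approx 3.4641$)
$U{\left(w,V \right)} = -506$ ($U{\left(w,V \right)} = \left(- \frac{1}{2}\right) 1012 = -506$)
$X = 298$ ($X = \left(342 - -462\right) - 506 = \left(342 + 462\right) - 506 = 804 - 506 = 298$)
$I = - 4961 \left(-5 + 2 \sqrt{3}\right)^{2} \approx -11703.0$
$I + X = \left(-183557 + 99220 \sqrt{3}\right) + 298 = -183259 + 99220 \sqrt{3}$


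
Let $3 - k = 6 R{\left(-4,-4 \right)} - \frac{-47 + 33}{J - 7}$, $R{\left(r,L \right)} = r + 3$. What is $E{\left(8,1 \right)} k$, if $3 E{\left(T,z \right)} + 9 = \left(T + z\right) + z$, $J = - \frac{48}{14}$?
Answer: $\frac{755}{219} \approx 3.4475$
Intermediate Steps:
$J = - \frac{24}{7}$ ($J = \left(-48\right) \frac{1}{14} = - \frac{24}{7} \approx -3.4286$)
$R{\left(r,L \right)} = 3 + r$
$E{\left(T,z \right)} = -3 + \frac{T}{3} + \frac{2 z}{3}$ ($E{\left(T,z \right)} = -3 + \frac{\left(T + z\right) + z}{3} = -3 + \frac{T + 2 z}{3} = -3 + \left(\frac{T}{3} + \frac{2 z}{3}\right) = -3 + \frac{T}{3} + \frac{2 z}{3}$)
$k = \frac{755}{73}$ ($k = 3 - \left(6 \left(3 - 4\right) - \frac{-47 + 33}{- \frac{24}{7} - 7}\right) = 3 - \left(6 \left(-1\right) - - \frac{14}{- \frac{73}{7}}\right) = 3 - \left(-6 - \left(-14\right) \left(- \frac{7}{73}\right)\right) = 3 - \left(-6 - \frac{98}{73}\right) = 3 - - \frac{536}{73} = 3 + \frac{536}{73} = \frac{755}{73} \approx 10.342$)
$E{\left(8,1 \right)} k = \left(-3 + \frac{1}{3} \cdot 8 + \frac{2}{3} \cdot 1\right) \frac{755}{73} = \left(-3 + \frac{8}{3} + \frac{2}{3}\right) \frac{755}{73} = \frac{1}{3} \cdot \frac{755}{73} = \frac{755}{219}$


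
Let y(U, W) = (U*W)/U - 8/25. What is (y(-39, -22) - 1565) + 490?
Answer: -27433/25 ≈ -1097.3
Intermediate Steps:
y(U, W) = -8/25 + W (y(U, W) = W - 8*1/25 = W - 8/25 = -8/25 + W)
(y(-39, -22) - 1565) + 490 = ((-8/25 - 22) - 1565) + 490 = (-558/25 - 1565) + 490 = -39683/25 + 490 = -27433/25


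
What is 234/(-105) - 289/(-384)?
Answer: -19837/13440 ≈ -1.4760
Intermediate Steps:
234/(-105) - 289/(-384) = 234*(-1/105) - 289*(-1/384) = -78/35 + 289/384 = -19837/13440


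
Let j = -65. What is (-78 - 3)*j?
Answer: 5265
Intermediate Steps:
(-78 - 3)*j = (-78 - 3)*(-65) = -81*(-65) = 5265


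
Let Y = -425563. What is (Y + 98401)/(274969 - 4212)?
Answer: -327162/270757 ≈ -1.2083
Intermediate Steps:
(Y + 98401)/(274969 - 4212) = (-425563 + 98401)/(274969 - 4212) = -327162/270757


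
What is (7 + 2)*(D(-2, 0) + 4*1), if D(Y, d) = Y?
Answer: 18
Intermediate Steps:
(7 + 2)*(D(-2, 0) + 4*1) = (7 + 2)*(-2 + 4*1) = 9*(-2 + 4) = 9*2 = 18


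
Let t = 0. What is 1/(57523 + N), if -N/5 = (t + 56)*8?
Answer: 1/55283 ≈ 1.8089e-5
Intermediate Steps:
N = -2240 (N = -5*(0 + 56)*8 = -280*8 = -5*448 = -2240)
1/(57523 + N) = 1/(57523 - 2240) = 1/55283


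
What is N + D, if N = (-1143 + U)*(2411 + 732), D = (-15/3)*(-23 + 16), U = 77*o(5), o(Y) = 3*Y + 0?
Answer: 37751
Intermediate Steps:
o(Y) = 3*Y
U = 1155 (U = 77*(3*5) = 77*15 = 1155)
D = 35 (D = -15*⅓*(-7) = -5*(-7) = 35)
N = 37716 (N = (-1143 + 1155)*(2411 + 732) = 12*3143 = 37716)
N + D = 37716 + 35 = 37751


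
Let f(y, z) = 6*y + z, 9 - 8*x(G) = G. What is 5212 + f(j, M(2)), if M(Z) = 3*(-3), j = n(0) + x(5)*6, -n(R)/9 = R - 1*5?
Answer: 5491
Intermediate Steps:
x(G) = 9/8 - G/8
n(R) = 45 - 9*R (n(R) = -9*(R - 1*5) = -9*(R - 5) = -9*(-5 + R) = 45 - 9*R)
j = 48 (j = (45 - 9*0) + (9/8 - ⅛*5)*6 = (45 + 0) + (9/8 - 5/8)*6 = 45 + (½)*6 = 45 + 3 = 48)
M(Z) = -9
f(y, z) = z + 6*y
5212 + f(j, M(2)) = 5212 + (-9 + 6*48) = 5212 + (-9 + 288) = 5212 + 279 = 5491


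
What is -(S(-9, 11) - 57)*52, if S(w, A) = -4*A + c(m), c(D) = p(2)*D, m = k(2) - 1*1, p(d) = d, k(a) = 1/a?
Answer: 5304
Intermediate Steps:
m = -½ (m = 1/2 - 1*1 = ½ - 1 = -½ ≈ -0.50000)
c(D) = 2*D
S(w, A) = -1 - 4*A (S(w, A) = -4*A + 2*(-½) = -4*A - 1 = -1 - 4*A)
-(S(-9, 11) - 57)*52 = -((-1 - 4*11) - 57)*52 = -((-1 - 44) - 57)*52 = -(-45 - 57)*52 = -(-102)*52 = -1*(-5304) = 5304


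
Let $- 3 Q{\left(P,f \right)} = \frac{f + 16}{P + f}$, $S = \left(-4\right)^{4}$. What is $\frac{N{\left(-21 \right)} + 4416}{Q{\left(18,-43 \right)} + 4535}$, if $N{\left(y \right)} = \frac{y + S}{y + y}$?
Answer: $\frac{4630925}{4761372} \approx 0.9726$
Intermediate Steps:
$S = 256$
$N{\left(y \right)} = \frac{256 + y}{2 y}$ ($N{\left(y \right)} = \frac{y + 256}{y + y} = \frac{256 + y}{2 y}$)
$Q{\left(P,f \right)} = - \frac{16 + f}{3 \left(P + f\right)}$ ($Q{\left(P,f \right)} = - \frac{\left(f + 16\right) \frac{1}{P + f}}{3} = - \frac{\left(16 + f\right) \frac{1}{P + f}}{3} = - \frac{\frac{1}{P + f} \left(16 + f\right)}{3} = - \frac{16 + f}{3 \left(P + f\right)}$)
$\frac{N{\left(-21 \right)} + 4416}{Q{\left(18,-43 \right)} + 4535} = \frac{\frac{256 - 21}{2 \left(-21\right)} + 4416}{\frac{-16 - -43}{3 \left(18 - 43\right)} + 4535} = \frac{\frac{1}{2} \left(- \frac{1}{21}\right) 235 + 4416}{\frac{-16 + 43}{3 \left(-25\right)} + 4535} = \frac{- \frac{235}{42} + 4416}{\frac{1}{3} \left(- \frac{1}{25}\right) 27 + 4535} = \frac{185237}{42 \left(- \frac{9}{25} + 4535\right)} = \frac{185237}{42 \cdot \frac{113366}{25}} = \frac{185237}{42} \cdot \frac{25}{113366} = \frac{4630925}{4761372}$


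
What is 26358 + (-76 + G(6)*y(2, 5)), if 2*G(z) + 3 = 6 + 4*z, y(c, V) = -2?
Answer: 26255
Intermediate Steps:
G(z) = 3/2 + 2*z (G(z) = -3/2 + (6 + 4*z)/2 = -3/2 + (3 + 2*z) = 3/2 + 2*z)
26358 + (-76 + G(6)*y(2, 5)) = 26358 + (-76 + (3/2 + 2*6)*(-2)) = 26358 + (-76 + (3/2 + 12)*(-2)) = 26358 + (-76 + (27/2)*(-2)) = 26358 + (-76 - 27) = 26358 - 103 = 26255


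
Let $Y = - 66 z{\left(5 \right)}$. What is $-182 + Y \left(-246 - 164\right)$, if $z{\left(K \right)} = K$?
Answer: $135118$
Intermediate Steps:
$Y = -330$ ($Y = \left(-66\right) 5 = -330$)
$-182 + Y \left(-246 - 164\right) = -182 - 330 \left(-246 - 164\right) = -182 - -135300 = -182 + 135300 = 135118$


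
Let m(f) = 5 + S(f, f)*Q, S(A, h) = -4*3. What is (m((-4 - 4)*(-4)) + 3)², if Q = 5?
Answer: 2704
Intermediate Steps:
S(A, h) = -12
m(f) = -55 (m(f) = 5 - 12*5 = 5 - 60 = -55)
(m((-4 - 4)*(-4)) + 3)² = (-55 + 3)² = (-52)² = 2704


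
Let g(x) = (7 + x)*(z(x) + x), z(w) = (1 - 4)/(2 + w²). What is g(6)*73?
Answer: 213525/38 ≈ 5619.1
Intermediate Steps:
z(w) = -3/(2 + w²)
g(x) = (7 + x)*(x - 3/(2 + x²)) (g(x) = (7 + x)*(-3/(2 + x²) + x) = (7 + x)*(x - 3/(2 + x²)))
g(6)*73 = ((-21 - 3*6 + 6*(2 + 6²)*(7 + 6))/(2 + 6²))*73 = ((-21 - 18 + 6*(2 + 36)*13)/(2 + 36))*73 = ((-21 - 18 + 6*38*13)/38)*73 = ((-21 - 18 + 2964)/38)*73 = ((1/38)*2925)*73 = (2925/38)*73 = 213525/38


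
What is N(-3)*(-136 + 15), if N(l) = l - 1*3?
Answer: 726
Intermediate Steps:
N(l) = -3 + l (N(l) = l - 3 = -3 + l)
N(-3)*(-136 + 15) = (-3 - 3)*(-136 + 15) = -6*(-121) = 726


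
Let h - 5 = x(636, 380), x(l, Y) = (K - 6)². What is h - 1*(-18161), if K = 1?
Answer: 18191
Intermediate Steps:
x(l, Y) = 25 (x(l, Y) = (1 - 6)² = (-5)² = 25)
h = 30 (h = 5 + 25 = 30)
h - 1*(-18161) = 30 - 1*(-18161) = 30 + 18161 = 18191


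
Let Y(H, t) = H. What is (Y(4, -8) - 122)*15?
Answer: -1770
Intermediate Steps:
(Y(4, -8) - 122)*15 = (4 - 122)*15 = -118*15 = -1770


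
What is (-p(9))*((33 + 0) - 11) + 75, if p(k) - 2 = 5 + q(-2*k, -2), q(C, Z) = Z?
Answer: -35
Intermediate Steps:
p(k) = 5 (p(k) = 2 + (5 - 2) = 2 + 3 = 5)
(-p(9))*((33 + 0) - 11) + 75 = (-1*5)*((33 + 0) - 11) + 75 = -5*(33 - 11) + 75 = -5*22 + 75 = -110 + 75 = -35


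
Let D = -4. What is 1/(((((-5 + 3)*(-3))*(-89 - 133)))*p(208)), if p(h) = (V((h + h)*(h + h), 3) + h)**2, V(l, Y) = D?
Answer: -1/55432512 ≈ -1.8040e-8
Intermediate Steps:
V(l, Y) = -4
p(h) = (-4 + h)**2
1/(((((-5 + 3)*(-3))*(-89 - 133)))*p(208)) = 1/(((((-5 + 3)*(-3))*(-89 - 133)))*((-4 + 208)**2)) = 1/(((-2*(-3)*(-222)))*(204**2)) = 1/((6*(-222))*41616) = (1/41616)/(-1332) = -1/1332*1/41616 = -1/55432512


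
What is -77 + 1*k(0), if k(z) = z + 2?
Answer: -75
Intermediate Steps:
k(z) = 2 + z
-77 + 1*k(0) = -77 + 1*(2 + 0) = -77 + 1*2 = -77 + 2 = -75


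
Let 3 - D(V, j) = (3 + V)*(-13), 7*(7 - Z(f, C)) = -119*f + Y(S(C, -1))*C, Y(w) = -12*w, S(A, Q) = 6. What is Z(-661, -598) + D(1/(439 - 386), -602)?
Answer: -6432625/371 ≈ -17339.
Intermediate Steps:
Z(f, C) = 7 + 17*f + 72*C/7 (Z(f, C) = 7 - (-119*f + (-12*6)*C)/7 = 7 - (-119*f - 72*C)/7 = 7 + (17*f + 72*C/7) = 7 + 17*f + 72*C/7)
D(V, j) = 42 + 13*V (D(V, j) = 3 - (3 + V)*(-13) = 3 - (-39 - 13*V) = 3 + (39 + 13*V) = 42 + 13*V)
Z(-661, -598) + D(1/(439 - 386), -602) = (7 + 17*(-661) + (72/7)*(-598)) + (42 + 13/(439 - 386)) = (7 - 11237 - 43056/7) + (42 + 13/53) = -121666/7 + (42 + 13*(1/53)) = -121666/7 + (42 + 13/53) = -121666/7 + 2239/53 = -6432625/371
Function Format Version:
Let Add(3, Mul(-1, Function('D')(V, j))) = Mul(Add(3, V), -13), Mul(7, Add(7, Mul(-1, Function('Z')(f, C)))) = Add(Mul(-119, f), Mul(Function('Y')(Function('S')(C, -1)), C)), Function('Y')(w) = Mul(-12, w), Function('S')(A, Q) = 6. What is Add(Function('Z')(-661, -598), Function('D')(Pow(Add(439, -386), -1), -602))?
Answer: Rational(-6432625, 371) ≈ -17339.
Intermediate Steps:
Function('Z')(f, C) = Add(7, Mul(17, f), Mul(Rational(72, 7), C)) (Function('Z')(f, C) = Add(7, Mul(Rational(-1, 7), Add(Mul(-119, f), Mul(Mul(-12, 6), C)))) = Add(7, Mul(Rational(-1, 7), Add(Mul(-119, f), Mul(-72, C)))) = Add(7, Add(Mul(17, f), Mul(Rational(72, 7), C))) = Add(7, Mul(17, f), Mul(Rational(72, 7), C)))
Function('D')(V, j) = Add(42, Mul(13, V)) (Function('D')(V, j) = Add(3, Mul(-1, Mul(Add(3, V), -13))) = Add(3, Mul(-1, Add(-39, Mul(-13, V)))) = Add(3, Add(39, Mul(13, V))) = Add(42, Mul(13, V)))
Add(Function('Z')(-661, -598), Function('D')(Pow(Add(439, -386), -1), -602)) = Add(Add(7, Mul(17, -661), Mul(Rational(72, 7), -598)), Add(42, Mul(13, Pow(Add(439, -386), -1)))) = Add(Add(7, -11237, Rational(-43056, 7)), Add(42, Mul(13, Pow(53, -1)))) = Add(Rational(-121666, 7), Add(42, Mul(13, Rational(1, 53)))) = Add(Rational(-121666, 7), Add(42, Rational(13, 53))) = Add(Rational(-121666, 7), Rational(2239, 53)) = Rational(-6432625, 371)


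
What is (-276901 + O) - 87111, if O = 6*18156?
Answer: -255076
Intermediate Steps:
O = 108936
(-276901 + O) - 87111 = (-276901 + 108936) - 87111 = -167965 - 87111 = -255076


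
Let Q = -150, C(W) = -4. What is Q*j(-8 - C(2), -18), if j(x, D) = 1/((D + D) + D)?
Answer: 25/9 ≈ 2.7778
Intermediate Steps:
j(x, D) = 1/(3*D) (j(x, D) = 1/(2*D + D) = 1/(3*D))
Q*j(-8 - C(2), -18) = -50/(-18) = -50*(-1)/18 = -150*(-1/54) = 25/9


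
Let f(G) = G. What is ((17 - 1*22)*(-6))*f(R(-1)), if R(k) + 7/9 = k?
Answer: -160/3 ≈ -53.333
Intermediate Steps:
R(k) = -7/9 + k
((17 - 1*22)*(-6))*f(R(-1)) = ((17 - 1*22)*(-6))*(-7/9 - 1) = ((17 - 22)*(-6))*(-16/9) = -5*(-6)*(-16/9) = 30*(-16/9) = -160/3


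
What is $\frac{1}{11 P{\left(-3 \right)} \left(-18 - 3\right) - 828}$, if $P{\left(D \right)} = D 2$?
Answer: $\frac{1}{558} \approx 0.0017921$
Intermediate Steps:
$P{\left(D \right)} = 2 D$
$\frac{1}{11 P{\left(-3 \right)} \left(-18 - 3\right) - 828} = \frac{1}{11 \cdot 2 \left(-3\right) \left(-18 - 3\right) - 828} = \frac{1}{11 \left(-6\right) \left(-21\right) - 828} = \frac{1}{\left(-66\right) \left(-21\right) - 828} = \frac{1}{1386 - 828} = \frac{1}{558}$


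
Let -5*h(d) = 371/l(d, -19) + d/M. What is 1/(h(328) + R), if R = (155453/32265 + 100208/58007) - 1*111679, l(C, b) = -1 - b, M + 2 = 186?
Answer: -86093409330/9614647924530833 ≈ -8.9544e-6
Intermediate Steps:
M = 184 (M = -2 + 186 = 184)
h(d) = -371/90 - d/920 (h(d) = -(371/(-1 - 1*(-19)) + d/184)/5 = -(371/(-1 + 19) + d*(1/184))/5 = -(371/18 + d/184)/5 = -371/90 - d/920)
R = -209005702917254/1871595855 (R = (155453*(1/32265) + 100208*(1/58007)) - 111679 = (155453/32265 + 100208/58007) - 111679 = 12250573291/1871595855 - 111679 = -209005702917254/1871595855 ≈ -1.1167e+5)
1/(h(328) + R) = 1/((-371/90 - 1/920*328) - 209005702917254/1871595855) = 1/((-371/90 - 41/115) - 209005702917254/1871595855) = 1/(-9271/2070 - 209005702917254/1871595855) = 1/(-9614647924530833/86093409330) = -86093409330/9614647924530833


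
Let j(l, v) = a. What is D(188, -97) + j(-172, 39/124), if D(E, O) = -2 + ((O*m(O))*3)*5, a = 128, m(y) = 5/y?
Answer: 201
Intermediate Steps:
j(l, v) = 128
D(E, O) = 73 (D(E, O) = -2 + ((O*(5/O))*3)*5 = -2 + (5*3)*5 = -2 + 15*5 = -2 + 75 = 73)
D(188, -97) + j(-172, 39/124) = 73 + 128 = 201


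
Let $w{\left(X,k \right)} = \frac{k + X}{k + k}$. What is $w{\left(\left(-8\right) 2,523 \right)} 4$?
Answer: $\frac{1014}{523} \approx 1.9388$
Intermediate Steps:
$w{\left(X,k \right)} = \frac{X + k}{2 k}$
$w{\left(\left(-8\right) 2,523 \right)} 4 = \frac{\left(-8\right) 2 + 523}{2 \cdot 523} \cdot 4 = \frac{1}{2} \cdot \frac{1}{523} \left(-16 + 523\right) 4 = \frac{1}{2} \cdot \frac{1}{523} \cdot 507 \cdot 4 = \frac{507}{1046} \cdot 4 = \frac{1014}{523}$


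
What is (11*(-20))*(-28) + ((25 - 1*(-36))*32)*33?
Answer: 70576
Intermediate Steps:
(11*(-20))*(-28) + ((25 - 1*(-36))*32)*33 = -220*(-28) + ((25 + 36)*32)*33 = 6160 + (61*32)*33 = 6160 + 1952*33 = 6160 + 64416 = 70576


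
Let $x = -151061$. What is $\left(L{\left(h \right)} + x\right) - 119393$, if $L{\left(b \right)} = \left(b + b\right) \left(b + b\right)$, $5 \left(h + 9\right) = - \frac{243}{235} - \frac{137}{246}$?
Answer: $- \frac{5641846805226821}{20887475625} \approx -2.7011 \cdot 10^{5}$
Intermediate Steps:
$h = - \frac{2693423}{289050}$ ($h = -9 + \frac{- \frac{243}{235} - \frac{137}{246}}{5} = -9 + \frac{1}{5} \left(- \frac{91973}{57810}\right) = -9 - \frac{91973}{289050} = - \frac{2693423}{289050} \approx -9.3182$)
$L{\left(b \right)} = 4 b^{2}$ ($L{\left(b \right)} = 2 b 2 b = 4 b^{2}$)
$\left(L{\left(h \right)} + x\right) - 119393 = \left(4 \left(- \frac{2693423}{289050}\right)^{2} - 151061\right) - 119393 = \left(4 \cdot \frac{7254527456929}{83549902500} - 151061\right) - 119393 = \left(\frac{7254527456929}{20887475625} - 151061\right) - 119393 = - \frac{3148028427931196}{20887475625} - 119393 = - \frac{5641846805226821}{20887475625}$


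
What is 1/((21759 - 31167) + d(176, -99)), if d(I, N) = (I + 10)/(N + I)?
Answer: -77/724230 ≈ -0.00010632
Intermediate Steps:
d(I, N) = (10 + I)/(I + N)
1/((21759 - 31167) + d(176, -99)) = 1/((21759 - 31167) + (10 + 176)/(176 - 99)) = 1/(-9408 + 186/77) = 1/(-724230/77) = -77/724230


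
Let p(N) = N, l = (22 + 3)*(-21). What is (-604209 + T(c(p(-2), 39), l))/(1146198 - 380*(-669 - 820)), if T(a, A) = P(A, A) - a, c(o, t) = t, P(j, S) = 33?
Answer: -604215/1712018 ≈ -0.35293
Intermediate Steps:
l = -525 (l = 25*(-21) = -525)
T(a, A) = 33 - a
(-604209 + T(c(p(-2), 39), l))/(1146198 - 380*(-669 - 820)) = (-604209 + (33 - 1*39))/(1146198 - 380*(-669 - 820)) = (-604209 + (33 - 39))/(1146198 - 380*(-1489)) = (-604209 - 6)/(1146198 + 565820) = -604215/1712018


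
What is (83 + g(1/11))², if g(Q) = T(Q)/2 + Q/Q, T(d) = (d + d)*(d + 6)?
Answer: 104673361/14641 ≈ 7149.3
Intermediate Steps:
T(d) = 2*d*(6 + d) (T(d) = (2*d)*(6 + d) = 2*d*(6 + d))
g(Q) = 1 + Q*(6 + Q) (g(Q) = (2*Q*(6 + Q))/2 + Q/Q = (2*Q*(6 + Q))*(½) + 1 = Q*(6 + Q) + 1 = 1 + Q*(6 + Q))
(83 + g(1/11))² = (83 + (1 + (6 + 1/11)/11))² = (83 + (1 + (1/11)*(67/11)))² = (83 + (1 + 67/121))² = (83 + 188/121)² = (10231/121)² = 104673361/14641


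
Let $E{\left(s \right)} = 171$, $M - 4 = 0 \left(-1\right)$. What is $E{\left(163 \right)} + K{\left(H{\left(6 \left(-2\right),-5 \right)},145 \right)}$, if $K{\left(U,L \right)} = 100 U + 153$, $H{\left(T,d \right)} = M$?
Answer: $724$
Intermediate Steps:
$M = 4$ ($M = 4 + 0 \left(-1\right) = 4 + 0 = 4$)
$H{\left(T,d \right)} = 4$
$K{\left(U,L \right)} = 153 + 100 U$
$E{\left(163 \right)} + K{\left(H{\left(6 \left(-2\right),-5 \right)},145 \right)} = 171 + \left(153 + 100 \cdot 4\right) = 171 + \left(153 + 400\right) = 171 + 553 = 724$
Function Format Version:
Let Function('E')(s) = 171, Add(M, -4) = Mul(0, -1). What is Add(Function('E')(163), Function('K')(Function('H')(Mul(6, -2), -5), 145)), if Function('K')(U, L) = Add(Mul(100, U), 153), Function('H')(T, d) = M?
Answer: 724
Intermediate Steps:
M = 4 (M = Add(4, Mul(0, -1)) = Add(4, 0) = 4)
Function('H')(T, d) = 4
Function('K')(U, L) = Add(153, Mul(100, U))
Add(Function('E')(163), Function('K')(Function('H')(Mul(6, -2), -5), 145)) = Add(171, Add(153, Mul(100, 4))) = Add(171, Add(153, 400)) = Add(171, 553) = 724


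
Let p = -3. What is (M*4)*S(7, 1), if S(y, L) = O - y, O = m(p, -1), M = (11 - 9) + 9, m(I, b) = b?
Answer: -352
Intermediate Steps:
M = 11 (M = 2 + 9 = 11)
O = -1
S(y, L) = -1 - y
(M*4)*S(7, 1) = (11*4)*(-1 - 1*7) = 44*(-1 - 7) = 44*(-8) = -352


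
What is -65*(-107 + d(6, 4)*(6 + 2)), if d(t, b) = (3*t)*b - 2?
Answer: -29445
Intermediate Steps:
d(t, b) = -2 + 3*b*t (d(t, b) = 3*b*t - 2 = -2 + 3*b*t)
-65*(-107 + d(6, 4)*(6 + 2)) = -65*(-107 + (-2 + 3*4*6)*(6 + 2)) = -65*(-107 + (-2 + 72)*8) = -65*(-107 + 70*8) = -65*(-107 + 560) = -65*453 = -29445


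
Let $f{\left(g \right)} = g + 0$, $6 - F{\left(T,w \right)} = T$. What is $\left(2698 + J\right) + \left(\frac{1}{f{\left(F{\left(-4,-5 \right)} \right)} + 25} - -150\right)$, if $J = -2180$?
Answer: $\frac{23381}{35} \approx 668.03$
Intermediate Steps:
$F{\left(T,w \right)} = 6 - T$
$f{\left(g \right)} = g$
$\left(2698 + J\right) + \left(\frac{1}{f{\left(F{\left(-4,-5 \right)} \right)} + 25} - -150\right) = \left(2698 - 2180\right) + \left(\frac{1}{\left(6 - -4\right) + 25} - -150\right) = 518 + \left(\frac{1}{\left(6 + 4\right) + 25} + 150\right) = 518 + \left(\frac{1}{10 + 25} + 150\right) = 518 + \left(\frac{1}{35} + 150\right) = 518 + \frac{5251}{35} = \frac{23381}{35}$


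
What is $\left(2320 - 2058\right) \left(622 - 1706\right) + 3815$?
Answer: $-280193$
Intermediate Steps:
$\left(2320 - 2058\right) \left(622 - 1706\right) + 3815 = 262 \left(-1084\right) + 3815 = -284008 + 3815 = -280193$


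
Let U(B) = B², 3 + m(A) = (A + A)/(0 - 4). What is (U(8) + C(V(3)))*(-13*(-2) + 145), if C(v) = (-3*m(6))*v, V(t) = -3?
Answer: 1710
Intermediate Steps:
m(A) = -3 - A/2 (m(A) = -3 + (A + A)/(0 - 4) = -3 + (2*A)/(-4) = -3 + (2*A)*(-¼) = -3 - A/2)
C(v) = 18*v (C(v) = (-3*(-3 - ½*6))*v = (-3*(-3 - 3))*v = (-3*(-6))*v = 18*v)
(U(8) + C(V(3)))*(-13*(-2) + 145) = (8² + 18*(-3))*(-13*(-2) + 145) = (64 - 54)*(26 + 145) = 10*171 = 1710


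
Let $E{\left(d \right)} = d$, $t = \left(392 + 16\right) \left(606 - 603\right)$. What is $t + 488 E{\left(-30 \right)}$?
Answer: $-13416$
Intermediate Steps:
$t = 1224$ ($t = 408 \cdot 3 = 1224$)
$t + 488 E{\left(-30 \right)} = 1224 + 488 \left(-30\right) = 1224 - 14640 = -13416$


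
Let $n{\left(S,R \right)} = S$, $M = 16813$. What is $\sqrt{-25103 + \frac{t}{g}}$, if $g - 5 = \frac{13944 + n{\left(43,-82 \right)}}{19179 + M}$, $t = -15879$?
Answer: $\frac{i \sqrt{117233817979447}}{64649} \approx 167.48 i$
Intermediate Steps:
$g = \frac{193947}{35992}$ ($g = 5 + \frac{13944 + 43}{19179 + 16813} = 5 + \frac{13987}{35992} = \frac{193947}{35992} \approx 5.3886$)
$\sqrt{-25103 + \frac{t}{g}} = \sqrt{-25103 - \frac{15879}{\frac{193947}{35992}}} = \sqrt{-25103 - \frac{190505656}{64649}} = \sqrt{- \frac{1813389503}{64649}} = \frac{i \sqrt{117233817979447}}{64649}$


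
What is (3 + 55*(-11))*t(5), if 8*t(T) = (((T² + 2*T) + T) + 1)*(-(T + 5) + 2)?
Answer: 24682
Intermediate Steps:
t(T) = (-3 - T)*(1 + T² + 3*T)/8 (t(T) = ((((T² + 2*T) + T) + 1)*(-(T + 5) + 2))/8 = (((T² + 3*T) + 1)*(-(5 + T) + 2))/8 = ((1 + T² + 3*T)*((-5 - T) + 2))/8 = ((1 + T² + 3*T)*(-3 - T))/8 = ((-3 - T)*(1 + T² + 3*T))/8 = (-3 - T)*(1 + T² + 3*T)/8)
(3 + 55*(-11))*t(5) = (3 + 55*(-11))*(-3/8 - 5/4*5 - ¾*5² - ⅛*5³) = (3 - 605)*(-3/8 - 25/4 - ¾*25 - ⅛*125) = -602*(-3/8 - 25/4 - 75/4 - 125/8) = -602*(-41) = 24682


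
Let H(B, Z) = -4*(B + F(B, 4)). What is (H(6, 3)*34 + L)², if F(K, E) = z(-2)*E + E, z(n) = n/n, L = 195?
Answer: 2920681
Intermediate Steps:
z(n) = 1
F(K, E) = 2*E (F(K, E) = 1*E + E = E + E = 2*E)
H(B, Z) = -32 - 4*B (H(B, Z) = -4*(B + 2*4) = -4*(B + 8) = -4*(8 + B) = -32 - 4*B)
(H(6, 3)*34 + L)² = ((-32 - 4*6)*34 + 195)² = ((-32 - 24)*34 + 195)² = (-56*34 + 195)² = (-1904 + 195)² = (-1709)² = 2920681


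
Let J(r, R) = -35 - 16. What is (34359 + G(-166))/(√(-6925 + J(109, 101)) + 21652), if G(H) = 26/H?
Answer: 3859176698/2431983415 - 1425892*I*√109/2431983415 ≈ 1.5868 - 0.0061212*I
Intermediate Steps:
J(r, R) = -51
(34359 + G(-166))/(√(-6925 + J(109, 101)) + 21652) = (34359 + 26/(-166))/(√(-6925 - 51) + 21652) = (34359 + 26*(-1/166))/(√(-6976) + 21652) = (34359 - 13/83)/(8*I*√109 + 21652) = 2851784/(83*(21652 + 8*I*√109))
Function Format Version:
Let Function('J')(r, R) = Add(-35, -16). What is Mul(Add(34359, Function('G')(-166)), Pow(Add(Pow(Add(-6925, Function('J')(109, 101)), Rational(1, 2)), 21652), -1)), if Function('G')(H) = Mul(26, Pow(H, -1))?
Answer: Add(Rational(3859176698, 2431983415), Mul(Rational(-1425892, 2431983415), I, Pow(109, Rational(1, 2)))) ≈ Add(1.5868, Mul(-0.0061212, I))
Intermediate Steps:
Function('J')(r, R) = -51
Mul(Add(34359, Function('G')(-166)), Pow(Add(Pow(Add(-6925, Function('J')(109, 101)), Rational(1, 2)), 21652), -1)) = Mul(Add(34359, Mul(26, Pow(-166, -1))), Pow(Add(Pow(Add(-6925, -51), Rational(1, 2)), 21652), -1)) = Mul(Add(34359, Mul(26, Rational(-1, 166))), Pow(Add(Pow(-6976, Rational(1, 2)), 21652), -1)) = Mul(Add(34359, Rational(-13, 83)), Pow(Add(Mul(8, I, Pow(109, Rational(1, 2))), 21652), -1)) = Mul(Rational(2851784, 83), Pow(Add(21652, Mul(8, I, Pow(109, Rational(1, 2)))), -1))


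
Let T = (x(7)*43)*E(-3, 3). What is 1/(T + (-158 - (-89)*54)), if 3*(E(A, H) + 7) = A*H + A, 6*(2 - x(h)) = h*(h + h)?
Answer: 3/34283 ≈ 8.7507e-5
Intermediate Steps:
x(h) = 2 - h²/3 (x(h) = 2 - h*(h + h)/6 = 2 - h*2*h/6 = 2 - h²/3)
E(A, H) = -7 + A/3 + A*H/3 (E(A, H) = -7 + (A*H + A)/3 = -7 + (A + A*H)/3 = -7 + (A/3 + A*H/3) = -7 + A/3 + A*H/3)
T = 20339/3 (T = ((2 - ⅓*7²)*43)*(-7 + (⅓)*(-3) + (⅓)*(-3)*3) = ((2 - ⅓*49)*43)*(-7 - 1 - 3) = ((2 - 49/3)*43)*(-11) = -43/3*43*(-11) = -1849/3*(-11) = 20339/3 ≈ 6779.7)
1/(T + (-158 - (-89)*54)) = 1/(20339/3 + (-158 - (-89)*54)) = 1/(20339/3 + (-158 - 89*(-54))) = 1/(20339/3 + (-158 + 4806)) = 1/(20339/3 + 4648) = 1/(34283/3) = 3/34283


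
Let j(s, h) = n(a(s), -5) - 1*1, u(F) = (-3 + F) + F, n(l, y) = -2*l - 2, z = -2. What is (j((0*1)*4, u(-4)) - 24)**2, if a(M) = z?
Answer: 529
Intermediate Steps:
a(M) = -2
n(l, y) = -2 - 2*l
u(F) = -3 + 2*F
j(s, h) = 1 (j(s, h) = (-2 - 2*(-2)) - 1*1 = (-2 + 4) - 1 = 2 - 1 = 1)
(j((0*1)*4, u(-4)) - 24)**2 = (1 - 24)**2 = (-23)**2 = 529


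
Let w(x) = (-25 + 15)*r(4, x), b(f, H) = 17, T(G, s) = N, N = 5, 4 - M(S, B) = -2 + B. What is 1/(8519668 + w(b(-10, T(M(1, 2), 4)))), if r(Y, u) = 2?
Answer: 1/8519648 ≈ 1.1738e-7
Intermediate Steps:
M(S, B) = 6 - B (M(S, B) = 4 - (-2 + B) = 4 + (2 - B) = 6 - B)
T(G, s) = 5
w(x) = -20 (w(x) = (-25 + 15)*2 = -10*2 = -20)
1/(8519668 + w(b(-10, T(M(1, 2), 4)))) = 1/(8519668 - 20) = 1/8519648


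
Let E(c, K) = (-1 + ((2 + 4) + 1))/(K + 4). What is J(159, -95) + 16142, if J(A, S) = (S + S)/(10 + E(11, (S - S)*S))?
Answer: 370886/23 ≈ 16125.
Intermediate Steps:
E(c, K) = 6/(4 + K) (E(c, K) = (-1 + (6 + 1))/(4 + K) = (-1 + 7)/(4 + K) = 6/(4 + K))
J(A, S) = 4*S/23 (J(A, S) = (S + S)/(10 + 6/(4 + (S - S)*S)) = (2*S)/(10 + 6/(4 + 0*S)) = (2*S)/(10 + 6/(4 + 0)) = (2*S)/(10 + 6/4) = (2*S)/(10 + 6*(¼)) = (2*S)/(10 + 3/2) = (2*S)/(23/2) = (2*S)*(2/23) = 4*S/23)
J(159, -95) + 16142 = (4/23)*(-95) + 16142 = -380/23 + 16142 = 370886/23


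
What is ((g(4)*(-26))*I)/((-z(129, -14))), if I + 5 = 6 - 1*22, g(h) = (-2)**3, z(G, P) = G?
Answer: 1456/43 ≈ 33.860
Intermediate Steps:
g(h) = -8
I = -21 (I = -5 + (6 - 1*22) = -5 + (6 - 22) = -5 - 16 = -21)
((g(4)*(-26))*I)/((-z(129, -14))) = (-8*(-26)*(-21))/((-1*129)) = (208*(-21))/(-129) = -4368*(-1/129) = 1456/43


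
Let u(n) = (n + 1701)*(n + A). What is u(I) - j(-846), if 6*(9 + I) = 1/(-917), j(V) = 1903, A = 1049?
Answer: 53211417343645/30272004 ≈ 1.7578e+6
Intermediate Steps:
I = -49519/5502 (I = -9 + (1/6)/(-917) = -9 + (1/6)*(-1/917) = -9 - 1/5502 = -49519/5502 ≈ -9.0002)
u(n) = (1049 + n)*(1701 + n) (u(n) = (n + 1701)*(n + 1049) = (1701 + n)*(1049 + n) = (1049 + n)*(1701 + n))
u(I) - j(-846) = (1784349 + (-49519/5502)**2 + 2750*(-49519/5502)) - 1*1903 = (1784349 + 2452131361/30272004 - 68088625/2751) - 1903 = 53269024967257/30272004 - 1903 = 53211417343645/30272004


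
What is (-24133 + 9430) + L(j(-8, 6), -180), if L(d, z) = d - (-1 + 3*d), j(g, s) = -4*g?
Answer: -14766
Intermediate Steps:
L(d, z) = 1 - 2*d (L(d, z) = d + (1 - 3*d) = 1 - 2*d)
(-24133 + 9430) + L(j(-8, 6), -180) = (-24133 + 9430) + (1 - (-8)*(-8)) = -14703 + (1 - 2*32) = -14703 + (1 - 64) = -14703 - 63 = -14766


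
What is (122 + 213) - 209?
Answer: 126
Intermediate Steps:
(122 + 213) - 209 = 335 - 209 = 126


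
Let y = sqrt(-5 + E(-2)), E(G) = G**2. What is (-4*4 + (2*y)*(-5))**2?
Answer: 156 + 320*I ≈ 156.0 + 320.0*I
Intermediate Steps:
y = I (y = sqrt(-5 + (-2)**2) = sqrt(-5 + 4) = sqrt(-1) = I ≈ 1.0*I)
(-4*4 + (2*y)*(-5))**2 = (-4*4 + (2*I)*(-5))**2 = (-16 - 10*I)**2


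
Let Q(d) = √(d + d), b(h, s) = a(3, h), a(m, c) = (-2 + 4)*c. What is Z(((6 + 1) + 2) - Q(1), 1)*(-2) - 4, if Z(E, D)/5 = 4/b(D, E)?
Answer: -24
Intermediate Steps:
a(m, c) = 2*c
b(h, s) = 2*h
Q(d) = √2*√d (Q(d) = √(2*d) = √2*√d)
Z(E, D) = 10/D (Z(E, D) = 5*(4/((2*D))) = 5*(4*(1/(2*D))) = 5*(2/D) = 10/D)
Z(((6 + 1) + 2) - Q(1), 1)*(-2) - 4 = (10/1)*(-2) - 4 = (10*1)*(-2) - 4 = 10*(-2) - 4 = -20 - 4 = -24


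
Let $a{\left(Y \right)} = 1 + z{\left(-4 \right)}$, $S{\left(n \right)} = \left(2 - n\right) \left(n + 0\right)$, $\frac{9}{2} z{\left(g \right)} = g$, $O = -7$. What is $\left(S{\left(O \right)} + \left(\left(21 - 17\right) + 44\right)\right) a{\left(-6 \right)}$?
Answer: $- \frac{5}{3} \approx -1.6667$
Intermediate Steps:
$z{\left(g \right)} = \frac{2 g}{9}$
$S{\left(n \right)} = n \left(2 - n\right)$ ($S{\left(n \right)} = \left(2 - n\right) n = n \left(2 - n\right)$)
$a{\left(Y \right)} = \frac{1}{9}$ ($a{\left(Y \right)} = 1 + \frac{2}{9} \left(-4\right) = 1 - \frac{8}{9} = \frac{1}{9}$)
$\left(S{\left(O \right)} + \left(\left(21 - 17\right) + 44\right)\right) a{\left(-6 \right)} = \left(- 7 \left(2 - -7\right) + \left(\left(21 - 17\right) + 44\right)\right) \frac{1}{9} = \left(- 7 \left(2 + 7\right) + \left(4 + 44\right)\right) \frac{1}{9} = \left(\left(-7\right) 9 + 48\right) \frac{1}{9} = \left(-63 + 48\right) \frac{1}{9} = \left(-15\right) \frac{1}{9} = - \frac{5}{3}$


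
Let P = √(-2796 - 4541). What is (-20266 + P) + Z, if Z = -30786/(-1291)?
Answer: -26132620/1291 + I*√7337 ≈ -20242.0 + 85.656*I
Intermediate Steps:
Z = 30786/1291 (Z = -30786*(-1/1291) = 30786/1291 ≈ 23.847)
P = I*√7337 (P = √(-7337) = I*√7337 ≈ 85.656*I)
(-20266 + P) + Z = (-20266 + I*√7337) + 30786/1291 = -26132620/1291 + I*√7337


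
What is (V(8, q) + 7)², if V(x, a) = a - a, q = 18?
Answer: 49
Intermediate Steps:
V(x, a) = 0
(V(8, q) + 7)² = (0 + 7)² = 7² = 49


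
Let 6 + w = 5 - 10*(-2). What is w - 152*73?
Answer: -11077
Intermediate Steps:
w = 19 (w = -6 + (5 - 10*(-2)) = -6 + (5 + 20) = -6 + 25 = 19)
w - 152*73 = 19 - 152*73 = 19 - 11096 = -11077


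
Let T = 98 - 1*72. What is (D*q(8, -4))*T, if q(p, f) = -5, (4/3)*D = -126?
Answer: 12285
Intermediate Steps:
D = -189/2 (D = (3/4)*(-126) = -189/2 ≈ -94.500)
T = 26 (T = 98 - 72 = 26)
(D*q(8, -4))*T = -189/2*(-5)*26 = (945/2)*26 = 12285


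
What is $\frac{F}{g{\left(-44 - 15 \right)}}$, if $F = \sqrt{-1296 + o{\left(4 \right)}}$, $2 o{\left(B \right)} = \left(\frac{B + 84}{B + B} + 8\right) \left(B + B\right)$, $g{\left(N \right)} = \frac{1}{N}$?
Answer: $- 118 i \sqrt{305} \approx - 2060.8 i$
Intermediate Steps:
$o{\left(B \right)} = B \left(8 + \frac{84 + B}{2 B}\right)$ ($o{\left(B \right)} = \frac{\left(\frac{B + 84}{B + B} + 8\right) \left(B + B\right)}{2} = \frac{\left(\frac{84 + B}{2 B} + 8\right) 2 B}{2} = \frac{\left(8 + \frac{84 + B}{2 B}\right) 2 B}{2} = \frac{2 B \left(8 + \frac{84 + B}{2 B}\right)}{2} = B \left(8 + \frac{84 + B}{2 B}\right)$)
$F = 2 i \sqrt{305}$ ($F = \sqrt{-1296 + \left(42 + \frac{17}{2} \cdot 4\right)} = \sqrt{-1296 + \left(42 + 34\right)} = \sqrt{-1296 + 76} = \sqrt{-1220} = 2 i \sqrt{305} \approx 34.928 i$)
$\frac{F}{g{\left(-44 - 15 \right)}} = \frac{2 i \sqrt{305}}{\frac{1}{-44 - 15}} = \frac{2 i \sqrt{305}}{\frac{1}{-59}} = \frac{2 i \sqrt{305}}{- \frac{1}{59}} = 2 i \sqrt{305} \left(-59\right) = - 118 i \sqrt{305}$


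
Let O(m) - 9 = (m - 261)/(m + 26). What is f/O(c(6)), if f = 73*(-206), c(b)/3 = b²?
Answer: -2015092/1053 ≈ -1913.7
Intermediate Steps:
c(b) = 3*b²
O(m) = 9 + (-261 + m)/(26 + m) (O(m) = 9 + (m - 261)/(m + 26) = 9 + (-261 + m)/(26 + m))
f = -15038
f/O(c(6)) = -15038*(26 + 3*6²)/(-27 + 10*(3*6²)) = -15038*(26 + 3*36)/(-27 + 10*(3*36)) = -15038*(26 + 108)/(-27 + 10*108) = -15038*134/(-27 + 1080) = -15038/((1/134)*1053) = -15038/1053/134 = -15038*134/1053 = -2015092/1053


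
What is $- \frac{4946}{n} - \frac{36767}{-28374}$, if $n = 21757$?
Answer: $\frac{659601815}{617333118} \approx 1.0685$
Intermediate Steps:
$- \frac{4946}{n} - \frac{36767}{-28374} = - \frac{4946}{21757} - \frac{36767}{-28374} = \left(-4946\right) \frac{1}{21757} - - \frac{36767}{28374} = - \frac{4946}{21757} + \frac{36767}{28374} = \frac{659601815}{617333118}$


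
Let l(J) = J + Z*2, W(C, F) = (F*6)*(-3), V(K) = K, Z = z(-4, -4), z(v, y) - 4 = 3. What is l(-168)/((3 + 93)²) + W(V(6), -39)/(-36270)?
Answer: -25759/714240 ≈ -0.036065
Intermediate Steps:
z(v, y) = 7 (z(v, y) = 4 + 3 = 7)
Z = 7
W(C, F) = -18*F (W(C, F) = (6*F)*(-3) = -18*F)
l(J) = 14 + J (l(J) = J + 7*2 = J + 14 = 14 + J)
l(-168)/((3 + 93)²) + W(V(6), -39)/(-36270) = (14 - 168)/((3 + 93)²) - 18*(-39)/(-36270) = -154/(96²) + 702*(-1/36270) = -154/9216 - 3/155 = -154*1/9216 - 3/155 = -77/4608 - 3/155 = -25759/714240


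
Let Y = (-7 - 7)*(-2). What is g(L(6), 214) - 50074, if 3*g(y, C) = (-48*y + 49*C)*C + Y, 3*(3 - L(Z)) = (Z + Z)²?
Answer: 2556050/3 ≈ 8.5202e+5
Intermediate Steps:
Y = 28 (Y = -14*(-2) = 28)
L(Z) = 3 - 4*Z²/3 (L(Z) = 3 - (Z + Z)²/3 = 3 - 4*Z²/3)
g(y, C) = 28/3 + C*(-48*y + 49*C)/3 (g(y, C) = ((-48*y + 49*C)*C + 28)/3 = (C*(-48*y + 49*C) + 28)/3 = (28 + C*(-48*y + 49*C))/3 = 28/3 + C*(-48*y + 49*C)/3)
g(L(6), 214) - 50074 = (28/3 + (49/3)*214² - 16*214*(3 - 4/3*6²)) - 50074 = (28/3 + (49/3)*45796 - 16*214*(3 - 4/3*36)) - 50074 = (28/3 + 2244004/3 - 16*214*(3 - 48)) - 50074 = (28/3 + 2244004/3 - 16*214*(-45)) - 50074 = (28/3 + 2244004/3 + 154080) - 50074 = 2706272/3 - 50074 = 2556050/3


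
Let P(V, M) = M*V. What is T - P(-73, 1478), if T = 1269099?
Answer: 1376993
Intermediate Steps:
T - P(-73, 1478) = 1269099 - 1478*(-73) = 1269099 - 1*(-107894) = 1269099 + 107894 = 1376993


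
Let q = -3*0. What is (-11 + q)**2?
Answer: 121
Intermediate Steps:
q = 0
(-11 + q)**2 = (-11 + 0)**2 = (-11)**2 = 121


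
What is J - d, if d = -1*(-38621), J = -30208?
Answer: -68829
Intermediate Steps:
d = 38621
J - d = -30208 - 1*38621 = -30208 - 38621 = -68829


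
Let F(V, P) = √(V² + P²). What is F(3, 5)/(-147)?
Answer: -√34/147 ≈ -0.039666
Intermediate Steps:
F(V, P) = √(P² + V²)
F(3, 5)/(-147) = √(5² + 3²)/(-147) = √(25 + 9)*(-1/147) = √34*(-1/147) = -√34/147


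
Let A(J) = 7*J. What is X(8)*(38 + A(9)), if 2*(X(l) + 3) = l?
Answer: 101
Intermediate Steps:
X(l) = -3 + l/2
X(8)*(38 + A(9)) = (-3 + (½)*8)*(38 + 7*9) = (-3 + 4)*(38 + 63) = 1*101 = 101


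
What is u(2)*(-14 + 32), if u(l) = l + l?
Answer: 72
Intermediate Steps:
u(l) = 2*l
u(2)*(-14 + 32) = (2*2)*(-14 + 32) = 4*18 = 72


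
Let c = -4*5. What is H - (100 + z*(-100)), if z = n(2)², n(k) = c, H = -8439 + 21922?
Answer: 53383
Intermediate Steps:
H = 13483
c = -20
n(k) = -20
z = 400 (z = (-20)² = 400)
H - (100 + z*(-100)) = 13483 - (100 + 400*(-100)) = 13483 - (100 - 40000) = 13483 - 1*(-39900) = 13483 + 39900 = 53383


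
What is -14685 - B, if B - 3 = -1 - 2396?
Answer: -12291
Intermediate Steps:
B = -2394 (B = 3 + (-1 - 2396) = 3 - 2397 = -2394)
-14685 - B = -14685 - 1*(-2394) = -14685 + 2394 = -12291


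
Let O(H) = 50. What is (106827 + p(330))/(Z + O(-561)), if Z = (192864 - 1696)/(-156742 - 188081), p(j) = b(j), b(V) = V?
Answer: 36950198211/17049982 ≈ 2167.2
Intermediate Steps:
p(j) = j
Z = -191168/344823 (Z = 191168/(-344823) = 191168*(-1/344823) = -191168/344823 ≈ -0.55439)
(106827 + p(330))/(Z + O(-561)) = (106827 + 330)/(-191168/344823 + 50) = 107157/(17049982/344823) = 107157*(344823/17049982) = 36950198211/17049982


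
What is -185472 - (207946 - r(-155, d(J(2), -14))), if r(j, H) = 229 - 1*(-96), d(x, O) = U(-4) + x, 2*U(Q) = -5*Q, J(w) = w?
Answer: -393093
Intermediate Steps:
U(Q) = -5*Q/2 (U(Q) = (-5*Q)/2 = -5*Q/2)
d(x, O) = 10 + x (d(x, O) = -5/2*(-4) + x = 10 + x)
r(j, H) = 325 (r(j, H) = 229 + 96 = 325)
-185472 - (207946 - r(-155, d(J(2), -14))) = -185472 - (207946 - 1*325) = -185472 - (207946 - 325) = -185472 - 1*207621 = -185472 - 207621 = -393093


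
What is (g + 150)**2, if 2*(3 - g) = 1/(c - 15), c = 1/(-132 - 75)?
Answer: 903722113449/38588944 ≈ 23419.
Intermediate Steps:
c = -1/207 (c = 1/(-207) = -1/207 ≈ -0.0048309)
g = 18843/6212 (g = 3 - 1/(2*(-1/207 - 15)) = 3 - 1/(2*(-3106/207)) = 3 - 1/2*(-207/3106) = 3 + 207/6212 = 18843/6212 ≈ 3.0333)
(g + 150)**2 = (18843/6212 + 150)**2 = (950643/6212)**2 = 903722113449/38588944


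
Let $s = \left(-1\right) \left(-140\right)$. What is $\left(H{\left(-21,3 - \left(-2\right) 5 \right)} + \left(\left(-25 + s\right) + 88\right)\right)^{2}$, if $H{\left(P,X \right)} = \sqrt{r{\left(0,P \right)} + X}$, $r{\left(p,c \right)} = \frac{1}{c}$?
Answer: $\frac{865661}{21} + \frac{232 \sqrt{357}}{3} \approx 42683.0$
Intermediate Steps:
$s = 140$
$H{\left(P,X \right)} = \sqrt{X + \frac{1}{P}}$ ($H{\left(P,X \right)} = \sqrt{\frac{1}{P} + X} = \sqrt{X + \frac{1}{P}}$)
$\left(H{\left(-21,3 - \left(-2\right) 5 \right)} + \left(\left(-25 + s\right) + 88\right)\right)^{2} = \left(\sqrt{\left(3 - \left(-2\right) 5\right) + \frac{1}{-21}} + \left(\left(-25 + 140\right) + 88\right)\right)^{2} = \left(\sqrt{\left(3 - -10\right) - \frac{1}{21}} + \left(115 + 88\right)\right)^{2} = \left(\sqrt{\left(3 + 10\right) - \frac{1}{21}} + 203\right)^{2} = \left(\sqrt{13 - \frac{1}{21}} + 203\right)^{2} = \left(\sqrt{\frac{272}{21}} + 203\right)^{2} = \left(\frac{4 \sqrt{357}}{21} + 203\right)^{2} = \left(203 + \frac{4 \sqrt{357}}{21}\right)^{2}$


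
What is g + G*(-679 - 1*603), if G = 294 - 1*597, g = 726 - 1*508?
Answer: 388664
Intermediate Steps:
g = 218 (g = 726 - 508 = 218)
G = -303 (G = 294 - 597 = -303)
g + G*(-679 - 1*603) = 218 - 303*(-679 - 1*603) = 218 - 303*(-679 - 603) = 218 - 303*(-1282) = 218 + 388446 = 388664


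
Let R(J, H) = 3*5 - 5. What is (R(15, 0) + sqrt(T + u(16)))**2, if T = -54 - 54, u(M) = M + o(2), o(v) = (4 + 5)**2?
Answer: (10 + I*sqrt(11))**2 ≈ 89.0 + 66.333*I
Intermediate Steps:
o(v) = 81 (o(v) = 9**2 = 81)
R(J, H) = 10 (R(J, H) = 15 - 5 = 10)
u(M) = 81 + M (u(M) = M + 81 = 81 + M)
T = -108
(R(15, 0) + sqrt(T + u(16)))**2 = (10 + sqrt(-108 + (81 + 16)))**2 = (10 + sqrt(-108 + 97))**2 = (10 + sqrt(-11))**2 = (10 + I*sqrt(11))**2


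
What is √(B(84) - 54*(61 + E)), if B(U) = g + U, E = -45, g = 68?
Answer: 2*I*√178 ≈ 26.683*I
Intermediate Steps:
B(U) = 68 + U
√(B(84) - 54*(61 + E)) = √((68 + 84) - 54*(61 - 45)) = √(152 - 54*16) = √(152 - 864) = √(-712) = 2*I*√178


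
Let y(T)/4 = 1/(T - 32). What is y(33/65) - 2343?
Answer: -4796381/2047 ≈ -2343.1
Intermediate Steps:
y(T) = 4/(-32 + T) (y(T) = 4/(T - 32) = 4/(-32 + T))
y(33/65) - 2343 = 4/(-32 + 33/65) - 2343 = 4/(-2047/65) - 2343 = 4*(-65/2047) - 2343 = -260/2047 - 2343 = -4796381/2047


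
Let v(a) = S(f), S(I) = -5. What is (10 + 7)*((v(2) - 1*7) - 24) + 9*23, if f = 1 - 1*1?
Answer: -405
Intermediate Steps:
f = 0 (f = 1 - 1 = 0)
v(a) = -5
(10 + 7)*((v(2) - 1*7) - 24) + 9*23 = (10 + 7)*((-5 - 1*7) - 24) + 9*23 = 17*((-5 - 7) - 24) + 207 = 17*(-12 - 24) + 207 = 17*(-36) + 207 = -612 + 207 = -405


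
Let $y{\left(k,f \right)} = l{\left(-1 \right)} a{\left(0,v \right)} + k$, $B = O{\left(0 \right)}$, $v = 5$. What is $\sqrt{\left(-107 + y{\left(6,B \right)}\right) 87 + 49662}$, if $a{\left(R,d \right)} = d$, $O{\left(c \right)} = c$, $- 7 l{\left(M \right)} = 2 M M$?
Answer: $\frac{3 \sqrt{221865}}{7} \approx 201.87$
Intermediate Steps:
$l{\left(M \right)} = - \frac{2 M^{2}}{7}$ ($l{\left(M \right)} = - \frac{2 M M}{7} = - \frac{2 M^{2}}{7}$)
$B = 0$
$y{\left(k,f \right)} = - \frac{10}{7} + k$ ($y{\left(k,f \right)} = - \frac{2 \left(-1\right)^{2}}{7} \cdot 5 + k = \left(- \frac{2}{7}\right) 1 \cdot 5 + k = \left(- \frac{2}{7}\right) 5 + k = - \frac{10}{7} + k$)
$\sqrt{\left(-107 + y{\left(6,B \right)}\right) 87 + 49662} = \sqrt{\left(-107 + \left(- \frac{10}{7} + 6\right)\right) 87 + 49662} = \sqrt{\left(-107 + \frac{32}{7}\right) 87 + 49662} = \sqrt{\left(- \frac{717}{7}\right) 87 + 49662} = \sqrt{- \frac{62379}{7} + 49662} = \sqrt{\frac{285255}{7}} = \frac{3 \sqrt{221865}}{7}$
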